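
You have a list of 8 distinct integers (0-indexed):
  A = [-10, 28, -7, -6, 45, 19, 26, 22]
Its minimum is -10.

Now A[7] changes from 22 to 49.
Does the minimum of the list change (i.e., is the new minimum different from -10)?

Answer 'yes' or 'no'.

Answer: no

Derivation:
Old min = -10
Change: A[7] 22 -> 49
Changed element was NOT the min; min changes only if 49 < -10.
New min = -10; changed? no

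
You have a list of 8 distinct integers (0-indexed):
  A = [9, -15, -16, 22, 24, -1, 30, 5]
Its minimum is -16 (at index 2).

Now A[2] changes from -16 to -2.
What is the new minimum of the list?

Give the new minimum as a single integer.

Answer: -15

Derivation:
Old min = -16 (at index 2)
Change: A[2] -16 -> -2
Changed element WAS the min. Need to check: is -2 still <= all others?
  Min of remaining elements: -15
  New min = min(-2, -15) = -15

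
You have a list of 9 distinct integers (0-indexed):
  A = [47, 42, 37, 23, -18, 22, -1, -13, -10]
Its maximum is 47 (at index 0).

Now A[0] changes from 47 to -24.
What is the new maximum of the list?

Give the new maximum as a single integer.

Old max = 47 (at index 0)
Change: A[0] 47 -> -24
Changed element WAS the max -> may need rescan.
  Max of remaining elements: 42
  New max = max(-24, 42) = 42

Answer: 42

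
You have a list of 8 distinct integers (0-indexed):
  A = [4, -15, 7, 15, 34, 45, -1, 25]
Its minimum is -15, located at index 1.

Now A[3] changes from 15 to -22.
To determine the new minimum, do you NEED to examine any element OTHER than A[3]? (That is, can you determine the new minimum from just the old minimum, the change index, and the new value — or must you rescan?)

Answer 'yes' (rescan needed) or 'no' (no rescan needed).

Answer: no

Derivation:
Old min = -15 at index 1
Change at index 3: 15 -> -22
Index 3 was NOT the min. New min = min(-15, -22). No rescan of other elements needed.
Needs rescan: no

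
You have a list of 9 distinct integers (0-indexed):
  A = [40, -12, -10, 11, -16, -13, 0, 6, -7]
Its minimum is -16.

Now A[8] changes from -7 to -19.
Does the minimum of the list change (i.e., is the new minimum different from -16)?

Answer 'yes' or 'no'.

Answer: yes

Derivation:
Old min = -16
Change: A[8] -7 -> -19
Changed element was NOT the min; min changes only if -19 < -16.
New min = -19; changed? yes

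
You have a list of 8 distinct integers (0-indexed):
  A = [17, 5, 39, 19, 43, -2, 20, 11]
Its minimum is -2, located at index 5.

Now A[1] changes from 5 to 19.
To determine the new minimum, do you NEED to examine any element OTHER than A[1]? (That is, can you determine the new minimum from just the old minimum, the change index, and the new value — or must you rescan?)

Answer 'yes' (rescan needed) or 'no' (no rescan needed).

Answer: no

Derivation:
Old min = -2 at index 5
Change at index 1: 5 -> 19
Index 1 was NOT the min. New min = min(-2, 19). No rescan of other elements needed.
Needs rescan: no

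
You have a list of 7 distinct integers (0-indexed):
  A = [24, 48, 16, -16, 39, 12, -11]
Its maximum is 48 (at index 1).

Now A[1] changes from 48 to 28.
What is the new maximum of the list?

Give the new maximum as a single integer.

Old max = 48 (at index 1)
Change: A[1] 48 -> 28
Changed element WAS the max -> may need rescan.
  Max of remaining elements: 39
  New max = max(28, 39) = 39

Answer: 39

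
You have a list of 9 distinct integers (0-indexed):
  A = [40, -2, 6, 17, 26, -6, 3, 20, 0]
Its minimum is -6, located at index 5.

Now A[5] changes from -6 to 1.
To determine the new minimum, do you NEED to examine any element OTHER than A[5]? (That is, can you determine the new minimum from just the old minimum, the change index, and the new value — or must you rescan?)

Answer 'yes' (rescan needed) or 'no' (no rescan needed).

Answer: yes

Derivation:
Old min = -6 at index 5
Change at index 5: -6 -> 1
Index 5 WAS the min and new value 1 > old min -6. Must rescan other elements to find the new min.
Needs rescan: yes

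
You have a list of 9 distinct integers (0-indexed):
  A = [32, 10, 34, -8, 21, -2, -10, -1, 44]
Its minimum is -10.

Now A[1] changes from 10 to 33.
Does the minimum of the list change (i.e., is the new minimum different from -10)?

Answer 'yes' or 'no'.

Old min = -10
Change: A[1] 10 -> 33
Changed element was NOT the min; min changes only if 33 < -10.
New min = -10; changed? no

Answer: no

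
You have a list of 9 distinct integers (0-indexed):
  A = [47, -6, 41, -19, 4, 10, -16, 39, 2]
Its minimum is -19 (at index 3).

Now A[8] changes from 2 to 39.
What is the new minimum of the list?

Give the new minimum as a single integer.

Old min = -19 (at index 3)
Change: A[8] 2 -> 39
Changed element was NOT the old min.
  New min = min(old_min, new_val) = min(-19, 39) = -19

Answer: -19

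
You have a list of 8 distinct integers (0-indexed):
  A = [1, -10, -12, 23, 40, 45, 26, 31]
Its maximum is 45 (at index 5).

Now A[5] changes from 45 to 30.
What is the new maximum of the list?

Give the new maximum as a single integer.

Answer: 40

Derivation:
Old max = 45 (at index 5)
Change: A[5] 45 -> 30
Changed element WAS the max -> may need rescan.
  Max of remaining elements: 40
  New max = max(30, 40) = 40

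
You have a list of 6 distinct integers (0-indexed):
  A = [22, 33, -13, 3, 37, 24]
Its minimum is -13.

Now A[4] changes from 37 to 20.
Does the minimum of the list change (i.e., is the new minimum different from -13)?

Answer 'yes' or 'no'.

Old min = -13
Change: A[4] 37 -> 20
Changed element was NOT the min; min changes only if 20 < -13.
New min = -13; changed? no

Answer: no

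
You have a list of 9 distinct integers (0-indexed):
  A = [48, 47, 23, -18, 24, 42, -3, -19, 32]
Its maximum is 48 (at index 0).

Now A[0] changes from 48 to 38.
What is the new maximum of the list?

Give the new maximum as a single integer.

Old max = 48 (at index 0)
Change: A[0] 48 -> 38
Changed element WAS the max -> may need rescan.
  Max of remaining elements: 47
  New max = max(38, 47) = 47

Answer: 47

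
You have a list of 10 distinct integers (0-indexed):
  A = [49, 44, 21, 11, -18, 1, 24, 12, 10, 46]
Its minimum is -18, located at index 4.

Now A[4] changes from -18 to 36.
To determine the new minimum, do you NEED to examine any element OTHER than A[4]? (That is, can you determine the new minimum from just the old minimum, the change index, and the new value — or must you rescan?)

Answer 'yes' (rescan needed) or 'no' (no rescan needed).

Old min = -18 at index 4
Change at index 4: -18 -> 36
Index 4 WAS the min and new value 36 > old min -18. Must rescan other elements to find the new min.
Needs rescan: yes

Answer: yes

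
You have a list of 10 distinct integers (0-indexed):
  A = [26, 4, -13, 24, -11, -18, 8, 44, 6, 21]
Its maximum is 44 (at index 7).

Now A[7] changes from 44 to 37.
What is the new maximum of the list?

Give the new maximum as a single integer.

Answer: 37

Derivation:
Old max = 44 (at index 7)
Change: A[7] 44 -> 37
Changed element WAS the max -> may need rescan.
  Max of remaining elements: 26
  New max = max(37, 26) = 37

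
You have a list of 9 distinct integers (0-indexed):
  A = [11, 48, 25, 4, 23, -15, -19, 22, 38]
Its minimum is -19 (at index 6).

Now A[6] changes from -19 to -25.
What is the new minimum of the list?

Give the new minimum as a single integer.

Answer: -25

Derivation:
Old min = -19 (at index 6)
Change: A[6] -19 -> -25
Changed element WAS the min. Need to check: is -25 still <= all others?
  Min of remaining elements: -15
  New min = min(-25, -15) = -25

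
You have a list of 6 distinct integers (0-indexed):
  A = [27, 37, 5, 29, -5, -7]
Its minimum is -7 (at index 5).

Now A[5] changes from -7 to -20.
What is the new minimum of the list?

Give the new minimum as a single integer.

Old min = -7 (at index 5)
Change: A[5] -7 -> -20
Changed element WAS the min. Need to check: is -20 still <= all others?
  Min of remaining elements: -5
  New min = min(-20, -5) = -20

Answer: -20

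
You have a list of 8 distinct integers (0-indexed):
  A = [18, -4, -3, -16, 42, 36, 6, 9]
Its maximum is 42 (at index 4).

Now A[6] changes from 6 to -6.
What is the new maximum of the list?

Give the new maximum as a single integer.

Answer: 42

Derivation:
Old max = 42 (at index 4)
Change: A[6] 6 -> -6
Changed element was NOT the old max.
  New max = max(old_max, new_val) = max(42, -6) = 42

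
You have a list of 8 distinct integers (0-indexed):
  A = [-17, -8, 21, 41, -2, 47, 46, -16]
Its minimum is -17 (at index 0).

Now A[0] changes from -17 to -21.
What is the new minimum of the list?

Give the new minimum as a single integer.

Answer: -21

Derivation:
Old min = -17 (at index 0)
Change: A[0] -17 -> -21
Changed element WAS the min. Need to check: is -21 still <= all others?
  Min of remaining elements: -16
  New min = min(-21, -16) = -21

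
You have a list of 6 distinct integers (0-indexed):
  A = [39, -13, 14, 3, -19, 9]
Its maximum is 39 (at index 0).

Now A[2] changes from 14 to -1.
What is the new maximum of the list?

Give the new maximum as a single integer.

Answer: 39

Derivation:
Old max = 39 (at index 0)
Change: A[2] 14 -> -1
Changed element was NOT the old max.
  New max = max(old_max, new_val) = max(39, -1) = 39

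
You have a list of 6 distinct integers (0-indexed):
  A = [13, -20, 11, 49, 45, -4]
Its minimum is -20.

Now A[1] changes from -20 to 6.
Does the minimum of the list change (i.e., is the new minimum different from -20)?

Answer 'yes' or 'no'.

Answer: yes

Derivation:
Old min = -20
Change: A[1] -20 -> 6
Changed element was the min; new min must be rechecked.
New min = -4; changed? yes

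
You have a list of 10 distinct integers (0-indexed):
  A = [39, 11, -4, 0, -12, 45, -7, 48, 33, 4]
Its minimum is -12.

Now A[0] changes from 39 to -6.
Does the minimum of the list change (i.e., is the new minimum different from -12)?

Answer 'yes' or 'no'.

Old min = -12
Change: A[0] 39 -> -6
Changed element was NOT the min; min changes only if -6 < -12.
New min = -12; changed? no

Answer: no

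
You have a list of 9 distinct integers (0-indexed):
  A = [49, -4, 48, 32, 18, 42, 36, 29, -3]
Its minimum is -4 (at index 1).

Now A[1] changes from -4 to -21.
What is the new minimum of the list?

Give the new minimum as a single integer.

Answer: -21

Derivation:
Old min = -4 (at index 1)
Change: A[1] -4 -> -21
Changed element WAS the min. Need to check: is -21 still <= all others?
  Min of remaining elements: -3
  New min = min(-21, -3) = -21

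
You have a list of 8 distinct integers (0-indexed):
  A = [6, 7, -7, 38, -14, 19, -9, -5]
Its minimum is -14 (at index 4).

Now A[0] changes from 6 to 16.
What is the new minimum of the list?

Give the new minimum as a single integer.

Old min = -14 (at index 4)
Change: A[0] 6 -> 16
Changed element was NOT the old min.
  New min = min(old_min, new_val) = min(-14, 16) = -14

Answer: -14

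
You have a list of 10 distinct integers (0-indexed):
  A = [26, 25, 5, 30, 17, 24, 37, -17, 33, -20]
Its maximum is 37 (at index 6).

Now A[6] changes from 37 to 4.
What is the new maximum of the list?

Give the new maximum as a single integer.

Old max = 37 (at index 6)
Change: A[6] 37 -> 4
Changed element WAS the max -> may need rescan.
  Max of remaining elements: 33
  New max = max(4, 33) = 33

Answer: 33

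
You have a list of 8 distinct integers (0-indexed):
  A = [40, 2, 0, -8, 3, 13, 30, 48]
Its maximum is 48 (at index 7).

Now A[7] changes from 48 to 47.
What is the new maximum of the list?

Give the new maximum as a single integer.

Old max = 48 (at index 7)
Change: A[7] 48 -> 47
Changed element WAS the max -> may need rescan.
  Max of remaining elements: 40
  New max = max(47, 40) = 47

Answer: 47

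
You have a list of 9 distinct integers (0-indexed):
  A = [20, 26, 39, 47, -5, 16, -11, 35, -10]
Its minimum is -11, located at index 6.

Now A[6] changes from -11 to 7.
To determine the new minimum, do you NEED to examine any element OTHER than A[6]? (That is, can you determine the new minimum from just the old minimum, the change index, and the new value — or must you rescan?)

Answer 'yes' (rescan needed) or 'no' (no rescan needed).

Answer: yes

Derivation:
Old min = -11 at index 6
Change at index 6: -11 -> 7
Index 6 WAS the min and new value 7 > old min -11. Must rescan other elements to find the new min.
Needs rescan: yes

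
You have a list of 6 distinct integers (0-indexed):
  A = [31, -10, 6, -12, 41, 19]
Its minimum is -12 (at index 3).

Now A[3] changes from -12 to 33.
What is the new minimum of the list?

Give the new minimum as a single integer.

Old min = -12 (at index 3)
Change: A[3] -12 -> 33
Changed element WAS the min. Need to check: is 33 still <= all others?
  Min of remaining elements: -10
  New min = min(33, -10) = -10

Answer: -10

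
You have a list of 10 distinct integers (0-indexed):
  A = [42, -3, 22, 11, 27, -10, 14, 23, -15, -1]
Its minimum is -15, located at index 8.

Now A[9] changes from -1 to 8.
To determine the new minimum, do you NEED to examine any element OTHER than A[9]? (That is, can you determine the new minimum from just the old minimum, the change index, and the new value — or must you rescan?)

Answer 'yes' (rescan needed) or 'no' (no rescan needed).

Answer: no

Derivation:
Old min = -15 at index 8
Change at index 9: -1 -> 8
Index 9 was NOT the min. New min = min(-15, 8). No rescan of other elements needed.
Needs rescan: no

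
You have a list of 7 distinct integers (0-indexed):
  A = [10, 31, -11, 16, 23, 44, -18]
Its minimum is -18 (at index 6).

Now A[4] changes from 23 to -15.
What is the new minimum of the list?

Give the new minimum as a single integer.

Answer: -18

Derivation:
Old min = -18 (at index 6)
Change: A[4] 23 -> -15
Changed element was NOT the old min.
  New min = min(old_min, new_val) = min(-18, -15) = -18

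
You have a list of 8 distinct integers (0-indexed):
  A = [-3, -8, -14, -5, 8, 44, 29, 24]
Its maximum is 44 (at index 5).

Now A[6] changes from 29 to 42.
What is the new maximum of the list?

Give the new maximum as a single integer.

Answer: 44

Derivation:
Old max = 44 (at index 5)
Change: A[6] 29 -> 42
Changed element was NOT the old max.
  New max = max(old_max, new_val) = max(44, 42) = 44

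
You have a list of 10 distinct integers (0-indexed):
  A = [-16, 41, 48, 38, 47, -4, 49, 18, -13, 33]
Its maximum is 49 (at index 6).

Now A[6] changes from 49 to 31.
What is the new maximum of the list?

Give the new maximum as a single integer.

Old max = 49 (at index 6)
Change: A[6] 49 -> 31
Changed element WAS the max -> may need rescan.
  Max of remaining elements: 48
  New max = max(31, 48) = 48

Answer: 48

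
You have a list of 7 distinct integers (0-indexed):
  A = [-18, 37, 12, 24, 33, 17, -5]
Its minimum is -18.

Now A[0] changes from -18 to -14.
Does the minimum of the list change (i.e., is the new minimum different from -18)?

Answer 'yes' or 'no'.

Answer: yes

Derivation:
Old min = -18
Change: A[0] -18 -> -14
Changed element was the min; new min must be rechecked.
New min = -14; changed? yes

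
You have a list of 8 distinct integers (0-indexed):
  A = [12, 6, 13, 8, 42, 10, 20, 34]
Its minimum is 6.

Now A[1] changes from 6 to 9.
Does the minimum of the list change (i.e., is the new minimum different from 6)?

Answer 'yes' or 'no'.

Answer: yes

Derivation:
Old min = 6
Change: A[1] 6 -> 9
Changed element was the min; new min must be rechecked.
New min = 8; changed? yes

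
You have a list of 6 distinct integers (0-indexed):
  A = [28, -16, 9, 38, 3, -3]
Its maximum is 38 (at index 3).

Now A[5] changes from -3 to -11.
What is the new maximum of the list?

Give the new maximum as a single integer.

Answer: 38

Derivation:
Old max = 38 (at index 3)
Change: A[5] -3 -> -11
Changed element was NOT the old max.
  New max = max(old_max, new_val) = max(38, -11) = 38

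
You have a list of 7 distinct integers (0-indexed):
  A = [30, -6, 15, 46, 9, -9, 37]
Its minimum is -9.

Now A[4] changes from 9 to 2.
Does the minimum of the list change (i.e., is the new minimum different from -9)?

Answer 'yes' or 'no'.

Old min = -9
Change: A[4] 9 -> 2
Changed element was NOT the min; min changes only if 2 < -9.
New min = -9; changed? no

Answer: no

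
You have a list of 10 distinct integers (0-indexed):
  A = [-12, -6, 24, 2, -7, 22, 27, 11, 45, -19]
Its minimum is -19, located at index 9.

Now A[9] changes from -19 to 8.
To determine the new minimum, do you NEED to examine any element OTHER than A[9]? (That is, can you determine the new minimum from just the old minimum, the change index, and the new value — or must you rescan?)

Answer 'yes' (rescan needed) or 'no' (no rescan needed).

Answer: yes

Derivation:
Old min = -19 at index 9
Change at index 9: -19 -> 8
Index 9 WAS the min and new value 8 > old min -19. Must rescan other elements to find the new min.
Needs rescan: yes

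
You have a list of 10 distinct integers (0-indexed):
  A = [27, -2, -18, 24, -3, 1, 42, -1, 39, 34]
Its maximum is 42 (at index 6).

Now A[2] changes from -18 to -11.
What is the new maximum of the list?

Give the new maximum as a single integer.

Old max = 42 (at index 6)
Change: A[2] -18 -> -11
Changed element was NOT the old max.
  New max = max(old_max, new_val) = max(42, -11) = 42

Answer: 42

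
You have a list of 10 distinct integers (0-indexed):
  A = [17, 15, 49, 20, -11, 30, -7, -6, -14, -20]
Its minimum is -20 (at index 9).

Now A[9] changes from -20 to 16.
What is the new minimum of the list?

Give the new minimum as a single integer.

Answer: -14

Derivation:
Old min = -20 (at index 9)
Change: A[9] -20 -> 16
Changed element WAS the min. Need to check: is 16 still <= all others?
  Min of remaining elements: -14
  New min = min(16, -14) = -14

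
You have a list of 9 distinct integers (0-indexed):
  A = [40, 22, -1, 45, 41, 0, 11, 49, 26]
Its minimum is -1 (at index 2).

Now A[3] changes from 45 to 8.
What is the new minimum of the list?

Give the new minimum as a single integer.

Answer: -1

Derivation:
Old min = -1 (at index 2)
Change: A[3] 45 -> 8
Changed element was NOT the old min.
  New min = min(old_min, new_val) = min(-1, 8) = -1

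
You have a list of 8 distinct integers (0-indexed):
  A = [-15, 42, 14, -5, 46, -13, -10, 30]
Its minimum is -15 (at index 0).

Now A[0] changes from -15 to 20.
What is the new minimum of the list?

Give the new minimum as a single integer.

Answer: -13

Derivation:
Old min = -15 (at index 0)
Change: A[0] -15 -> 20
Changed element WAS the min. Need to check: is 20 still <= all others?
  Min of remaining elements: -13
  New min = min(20, -13) = -13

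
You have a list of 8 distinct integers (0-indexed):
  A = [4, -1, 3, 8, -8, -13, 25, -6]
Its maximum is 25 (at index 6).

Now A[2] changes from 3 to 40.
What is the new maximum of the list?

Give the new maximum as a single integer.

Old max = 25 (at index 6)
Change: A[2] 3 -> 40
Changed element was NOT the old max.
  New max = max(old_max, new_val) = max(25, 40) = 40

Answer: 40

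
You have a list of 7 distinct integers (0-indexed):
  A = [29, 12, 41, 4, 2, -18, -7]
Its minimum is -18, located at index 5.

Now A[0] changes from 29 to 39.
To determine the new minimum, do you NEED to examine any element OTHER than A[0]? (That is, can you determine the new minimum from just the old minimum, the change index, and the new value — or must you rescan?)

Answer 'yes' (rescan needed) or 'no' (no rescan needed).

Answer: no

Derivation:
Old min = -18 at index 5
Change at index 0: 29 -> 39
Index 0 was NOT the min. New min = min(-18, 39). No rescan of other elements needed.
Needs rescan: no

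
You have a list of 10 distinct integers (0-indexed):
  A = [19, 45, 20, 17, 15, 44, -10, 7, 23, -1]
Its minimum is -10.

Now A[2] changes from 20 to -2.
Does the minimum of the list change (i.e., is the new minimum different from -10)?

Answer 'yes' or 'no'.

Old min = -10
Change: A[2] 20 -> -2
Changed element was NOT the min; min changes only if -2 < -10.
New min = -10; changed? no

Answer: no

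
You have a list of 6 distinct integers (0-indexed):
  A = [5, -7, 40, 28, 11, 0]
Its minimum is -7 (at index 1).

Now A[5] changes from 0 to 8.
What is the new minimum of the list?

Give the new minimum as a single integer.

Answer: -7

Derivation:
Old min = -7 (at index 1)
Change: A[5] 0 -> 8
Changed element was NOT the old min.
  New min = min(old_min, new_val) = min(-7, 8) = -7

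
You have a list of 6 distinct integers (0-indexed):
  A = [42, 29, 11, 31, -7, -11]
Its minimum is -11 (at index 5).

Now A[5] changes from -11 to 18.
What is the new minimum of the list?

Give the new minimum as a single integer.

Answer: -7

Derivation:
Old min = -11 (at index 5)
Change: A[5] -11 -> 18
Changed element WAS the min. Need to check: is 18 still <= all others?
  Min of remaining elements: -7
  New min = min(18, -7) = -7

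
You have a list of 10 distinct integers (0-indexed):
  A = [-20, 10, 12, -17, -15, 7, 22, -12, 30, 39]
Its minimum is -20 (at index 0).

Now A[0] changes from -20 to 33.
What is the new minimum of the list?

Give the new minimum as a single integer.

Answer: -17

Derivation:
Old min = -20 (at index 0)
Change: A[0] -20 -> 33
Changed element WAS the min. Need to check: is 33 still <= all others?
  Min of remaining elements: -17
  New min = min(33, -17) = -17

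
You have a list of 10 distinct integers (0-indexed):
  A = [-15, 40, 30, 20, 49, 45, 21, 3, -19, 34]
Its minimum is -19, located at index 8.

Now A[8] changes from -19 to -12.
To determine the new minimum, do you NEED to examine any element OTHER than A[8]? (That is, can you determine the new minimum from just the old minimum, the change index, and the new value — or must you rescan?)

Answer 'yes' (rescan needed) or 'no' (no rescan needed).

Answer: yes

Derivation:
Old min = -19 at index 8
Change at index 8: -19 -> -12
Index 8 WAS the min and new value -12 > old min -19. Must rescan other elements to find the new min.
Needs rescan: yes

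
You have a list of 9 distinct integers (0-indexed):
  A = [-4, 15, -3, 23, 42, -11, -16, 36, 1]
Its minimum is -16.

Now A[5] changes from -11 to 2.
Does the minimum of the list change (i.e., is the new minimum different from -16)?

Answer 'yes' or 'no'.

Answer: no

Derivation:
Old min = -16
Change: A[5] -11 -> 2
Changed element was NOT the min; min changes only if 2 < -16.
New min = -16; changed? no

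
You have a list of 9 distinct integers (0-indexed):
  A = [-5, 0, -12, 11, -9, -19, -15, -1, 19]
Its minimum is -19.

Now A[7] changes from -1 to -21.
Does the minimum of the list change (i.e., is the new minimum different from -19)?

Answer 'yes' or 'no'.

Answer: yes

Derivation:
Old min = -19
Change: A[7] -1 -> -21
Changed element was NOT the min; min changes only if -21 < -19.
New min = -21; changed? yes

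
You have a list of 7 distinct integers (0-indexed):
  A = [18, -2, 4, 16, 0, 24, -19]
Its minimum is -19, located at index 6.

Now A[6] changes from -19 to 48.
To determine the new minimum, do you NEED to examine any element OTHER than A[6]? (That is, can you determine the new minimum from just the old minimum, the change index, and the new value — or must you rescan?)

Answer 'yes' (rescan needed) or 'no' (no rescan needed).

Old min = -19 at index 6
Change at index 6: -19 -> 48
Index 6 WAS the min and new value 48 > old min -19. Must rescan other elements to find the new min.
Needs rescan: yes

Answer: yes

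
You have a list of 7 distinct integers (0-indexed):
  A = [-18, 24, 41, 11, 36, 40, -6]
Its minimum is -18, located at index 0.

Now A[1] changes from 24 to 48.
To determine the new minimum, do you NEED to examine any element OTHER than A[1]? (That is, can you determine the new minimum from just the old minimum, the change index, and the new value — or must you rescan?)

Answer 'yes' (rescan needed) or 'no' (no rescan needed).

Old min = -18 at index 0
Change at index 1: 24 -> 48
Index 1 was NOT the min. New min = min(-18, 48). No rescan of other elements needed.
Needs rescan: no

Answer: no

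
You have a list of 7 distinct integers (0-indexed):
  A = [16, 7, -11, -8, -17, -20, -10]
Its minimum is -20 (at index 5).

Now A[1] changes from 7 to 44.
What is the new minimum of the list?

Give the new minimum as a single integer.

Answer: -20

Derivation:
Old min = -20 (at index 5)
Change: A[1] 7 -> 44
Changed element was NOT the old min.
  New min = min(old_min, new_val) = min(-20, 44) = -20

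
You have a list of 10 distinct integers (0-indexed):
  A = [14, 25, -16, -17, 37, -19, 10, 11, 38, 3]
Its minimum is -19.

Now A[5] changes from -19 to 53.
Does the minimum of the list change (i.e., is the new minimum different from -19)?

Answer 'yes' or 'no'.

Old min = -19
Change: A[5] -19 -> 53
Changed element was the min; new min must be rechecked.
New min = -17; changed? yes

Answer: yes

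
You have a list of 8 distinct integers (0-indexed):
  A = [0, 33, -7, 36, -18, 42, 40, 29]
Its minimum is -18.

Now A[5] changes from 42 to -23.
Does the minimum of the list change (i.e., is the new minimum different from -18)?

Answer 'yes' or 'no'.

Old min = -18
Change: A[5] 42 -> -23
Changed element was NOT the min; min changes only if -23 < -18.
New min = -23; changed? yes

Answer: yes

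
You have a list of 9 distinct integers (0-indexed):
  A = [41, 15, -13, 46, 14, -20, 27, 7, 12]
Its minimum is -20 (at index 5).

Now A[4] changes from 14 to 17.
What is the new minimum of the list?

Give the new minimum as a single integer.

Answer: -20

Derivation:
Old min = -20 (at index 5)
Change: A[4] 14 -> 17
Changed element was NOT the old min.
  New min = min(old_min, new_val) = min(-20, 17) = -20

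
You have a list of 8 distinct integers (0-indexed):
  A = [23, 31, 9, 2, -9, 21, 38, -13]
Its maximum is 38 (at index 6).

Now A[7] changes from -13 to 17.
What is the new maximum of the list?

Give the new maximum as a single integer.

Old max = 38 (at index 6)
Change: A[7] -13 -> 17
Changed element was NOT the old max.
  New max = max(old_max, new_val) = max(38, 17) = 38

Answer: 38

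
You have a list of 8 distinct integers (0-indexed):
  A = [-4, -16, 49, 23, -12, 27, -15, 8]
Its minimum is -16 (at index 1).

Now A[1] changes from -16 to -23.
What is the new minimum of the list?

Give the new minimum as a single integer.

Answer: -23

Derivation:
Old min = -16 (at index 1)
Change: A[1] -16 -> -23
Changed element WAS the min. Need to check: is -23 still <= all others?
  Min of remaining elements: -15
  New min = min(-23, -15) = -23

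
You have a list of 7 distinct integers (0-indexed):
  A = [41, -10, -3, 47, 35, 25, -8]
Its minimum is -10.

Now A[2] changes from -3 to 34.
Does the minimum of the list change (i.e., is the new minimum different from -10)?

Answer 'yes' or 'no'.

Answer: no

Derivation:
Old min = -10
Change: A[2] -3 -> 34
Changed element was NOT the min; min changes only if 34 < -10.
New min = -10; changed? no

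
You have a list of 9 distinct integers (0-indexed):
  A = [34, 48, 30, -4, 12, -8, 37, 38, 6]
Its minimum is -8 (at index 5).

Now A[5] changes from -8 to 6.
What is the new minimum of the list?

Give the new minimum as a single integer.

Answer: -4

Derivation:
Old min = -8 (at index 5)
Change: A[5] -8 -> 6
Changed element WAS the min. Need to check: is 6 still <= all others?
  Min of remaining elements: -4
  New min = min(6, -4) = -4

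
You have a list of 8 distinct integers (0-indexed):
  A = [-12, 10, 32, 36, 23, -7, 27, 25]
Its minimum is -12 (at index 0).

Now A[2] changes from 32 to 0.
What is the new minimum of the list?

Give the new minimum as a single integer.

Old min = -12 (at index 0)
Change: A[2] 32 -> 0
Changed element was NOT the old min.
  New min = min(old_min, new_val) = min(-12, 0) = -12

Answer: -12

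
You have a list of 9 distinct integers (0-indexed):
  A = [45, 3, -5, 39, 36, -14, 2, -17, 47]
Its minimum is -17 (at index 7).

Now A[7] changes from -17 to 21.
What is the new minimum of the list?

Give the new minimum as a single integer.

Old min = -17 (at index 7)
Change: A[7] -17 -> 21
Changed element WAS the min. Need to check: is 21 still <= all others?
  Min of remaining elements: -14
  New min = min(21, -14) = -14

Answer: -14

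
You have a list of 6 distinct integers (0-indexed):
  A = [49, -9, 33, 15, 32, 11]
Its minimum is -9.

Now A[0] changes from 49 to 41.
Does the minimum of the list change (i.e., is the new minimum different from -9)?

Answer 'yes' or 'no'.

Answer: no

Derivation:
Old min = -9
Change: A[0] 49 -> 41
Changed element was NOT the min; min changes only if 41 < -9.
New min = -9; changed? no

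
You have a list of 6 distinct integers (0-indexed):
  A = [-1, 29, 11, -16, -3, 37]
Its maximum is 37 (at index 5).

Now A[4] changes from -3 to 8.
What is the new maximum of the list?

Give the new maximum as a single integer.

Old max = 37 (at index 5)
Change: A[4] -3 -> 8
Changed element was NOT the old max.
  New max = max(old_max, new_val) = max(37, 8) = 37

Answer: 37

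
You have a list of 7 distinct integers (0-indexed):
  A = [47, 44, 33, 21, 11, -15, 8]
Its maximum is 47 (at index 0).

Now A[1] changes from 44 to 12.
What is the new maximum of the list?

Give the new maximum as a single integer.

Answer: 47

Derivation:
Old max = 47 (at index 0)
Change: A[1] 44 -> 12
Changed element was NOT the old max.
  New max = max(old_max, new_val) = max(47, 12) = 47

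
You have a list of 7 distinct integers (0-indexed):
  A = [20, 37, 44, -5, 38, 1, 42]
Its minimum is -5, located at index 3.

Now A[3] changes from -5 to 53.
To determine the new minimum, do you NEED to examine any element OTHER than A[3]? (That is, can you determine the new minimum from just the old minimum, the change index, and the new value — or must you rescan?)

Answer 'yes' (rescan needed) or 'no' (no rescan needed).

Answer: yes

Derivation:
Old min = -5 at index 3
Change at index 3: -5 -> 53
Index 3 WAS the min and new value 53 > old min -5. Must rescan other elements to find the new min.
Needs rescan: yes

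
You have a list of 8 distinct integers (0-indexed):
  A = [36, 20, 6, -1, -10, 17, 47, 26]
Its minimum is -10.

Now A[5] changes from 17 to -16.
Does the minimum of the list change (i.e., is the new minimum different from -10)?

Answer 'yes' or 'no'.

Old min = -10
Change: A[5] 17 -> -16
Changed element was NOT the min; min changes only if -16 < -10.
New min = -16; changed? yes

Answer: yes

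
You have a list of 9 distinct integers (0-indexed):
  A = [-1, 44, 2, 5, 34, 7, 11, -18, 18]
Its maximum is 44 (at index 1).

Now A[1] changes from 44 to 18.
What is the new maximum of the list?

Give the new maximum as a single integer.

Old max = 44 (at index 1)
Change: A[1] 44 -> 18
Changed element WAS the max -> may need rescan.
  Max of remaining elements: 34
  New max = max(18, 34) = 34

Answer: 34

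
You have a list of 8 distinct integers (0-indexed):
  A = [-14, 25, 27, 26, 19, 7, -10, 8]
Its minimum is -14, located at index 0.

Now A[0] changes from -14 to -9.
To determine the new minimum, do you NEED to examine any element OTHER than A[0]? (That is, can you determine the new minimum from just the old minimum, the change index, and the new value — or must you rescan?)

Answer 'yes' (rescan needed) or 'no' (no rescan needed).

Answer: yes

Derivation:
Old min = -14 at index 0
Change at index 0: -14 -> -9
Index 0 WAS the min and new value -9 > old min -14. Must rescan other elements to find the new min.
Needs rescan: yes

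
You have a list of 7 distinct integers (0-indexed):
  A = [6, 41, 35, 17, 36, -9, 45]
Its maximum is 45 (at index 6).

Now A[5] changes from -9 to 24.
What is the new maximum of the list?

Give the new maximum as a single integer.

Old max = 45 (at index 6)
Change: A[5] -9 -> 24
Changed element was NOT the old max.
  New max = max(old_max, new_val) = max(45, 24) = 45

Answer: 45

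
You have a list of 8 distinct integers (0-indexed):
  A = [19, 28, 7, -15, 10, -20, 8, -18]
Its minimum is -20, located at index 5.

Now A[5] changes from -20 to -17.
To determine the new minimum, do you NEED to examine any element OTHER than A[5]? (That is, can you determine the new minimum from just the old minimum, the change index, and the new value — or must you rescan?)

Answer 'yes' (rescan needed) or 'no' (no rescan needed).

Old min = -20 at index 5
Change at index 5: -20 -> -17
Index 5 WAS the min and new value -17 > old min -20. Must rescan other elements to find the new min.
Needs rescan: yes

Answer: yes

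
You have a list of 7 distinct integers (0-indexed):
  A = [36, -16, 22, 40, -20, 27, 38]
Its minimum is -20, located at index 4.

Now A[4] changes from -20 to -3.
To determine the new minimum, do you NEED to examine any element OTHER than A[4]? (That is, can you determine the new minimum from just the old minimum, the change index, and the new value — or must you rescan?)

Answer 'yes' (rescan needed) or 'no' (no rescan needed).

Old min = -20 at index 4
Change at index 4: -20 -> -3
Index 4 WAS the min and new value -3 > old min -20. Must rescan other elements to find the new min.
Needs rescan: yes

Answer: yes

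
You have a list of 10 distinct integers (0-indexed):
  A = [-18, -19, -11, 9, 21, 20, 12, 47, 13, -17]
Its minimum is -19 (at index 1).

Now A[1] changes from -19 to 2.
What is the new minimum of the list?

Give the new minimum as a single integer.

Old min = -19 (at index 1)
Change: A[1] -19 -> 2
Changed element WAS the min. Need to check: is 2 still <= all others?
  Min of remaining elements: -18
  New min = min(2, -18) = -18

Answer: -18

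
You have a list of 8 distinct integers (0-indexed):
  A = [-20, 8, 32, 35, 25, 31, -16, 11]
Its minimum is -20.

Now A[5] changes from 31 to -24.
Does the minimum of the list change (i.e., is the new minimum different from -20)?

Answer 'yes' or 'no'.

Old min = -20
Change: A[5] 31 -> -24
Changed element was NOT the min; min changes only if -24 < -20.
New min = -24; changed? yes

Answer: yes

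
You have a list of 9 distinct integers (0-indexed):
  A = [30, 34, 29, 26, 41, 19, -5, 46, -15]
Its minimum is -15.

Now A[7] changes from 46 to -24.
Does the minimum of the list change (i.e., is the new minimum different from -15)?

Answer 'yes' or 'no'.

Answer: yes

Derivation:
Old min = -15
Change: A[7] 46 -> -24
Changed element was NOT the min; min changes only if -24 < -15.
New min = -24; changed? yes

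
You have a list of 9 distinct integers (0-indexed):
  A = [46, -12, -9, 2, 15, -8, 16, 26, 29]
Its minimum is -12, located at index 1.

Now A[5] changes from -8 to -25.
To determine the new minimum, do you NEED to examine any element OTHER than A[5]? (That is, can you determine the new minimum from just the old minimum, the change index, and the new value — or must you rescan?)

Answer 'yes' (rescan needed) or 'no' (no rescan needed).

Old min = -12 at index 1
Change at index 5: -8 -> -25
Index 5 was NOT the min. New min = min(-12, -25). No rescan of other elements needed.
Needs rescan: no

Answer: no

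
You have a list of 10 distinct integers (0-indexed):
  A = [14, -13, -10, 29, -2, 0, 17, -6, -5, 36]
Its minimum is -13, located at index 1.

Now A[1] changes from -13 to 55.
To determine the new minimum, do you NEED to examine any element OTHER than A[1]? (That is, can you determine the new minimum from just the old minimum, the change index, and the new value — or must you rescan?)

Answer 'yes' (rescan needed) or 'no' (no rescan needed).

Old min = -13 at index 1
Change at index 1: -13 -> 55
Index 1 WAS the min and new value 55 > old min -13. Must rescan other elements to find the new min.
Needs rescan: yes

Answer: yes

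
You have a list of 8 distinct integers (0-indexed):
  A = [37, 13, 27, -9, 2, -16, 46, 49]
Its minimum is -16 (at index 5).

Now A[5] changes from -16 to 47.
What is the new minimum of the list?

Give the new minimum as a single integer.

Answer: -9

Derivation:
Old min = -16 (at index 5)
Change: A[5] -16 -> 47
Changed element WAS the min. Need to check: is 47 still <= all others?
  Min of remaining elements: -9
  New min = min(47, -9) = -9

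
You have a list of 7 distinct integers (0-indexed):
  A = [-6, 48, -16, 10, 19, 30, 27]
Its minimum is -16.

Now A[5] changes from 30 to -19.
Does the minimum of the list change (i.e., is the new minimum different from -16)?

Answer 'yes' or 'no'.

Old min = -16
Change: A[5] 30 -> -19
Changed element was NOT the min; min changes only if -19 < -16.
New min = -19; changed? yes

Answer: yes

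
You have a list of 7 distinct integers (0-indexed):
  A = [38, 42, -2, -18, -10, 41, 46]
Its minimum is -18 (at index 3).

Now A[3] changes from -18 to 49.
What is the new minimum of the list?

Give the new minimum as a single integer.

Old min = -18 (at index 3)
Change: A[3] -18 -> 49
Changed element WAS the min. Need to check: is 49 still <= all others?
  Min of remaining elements: -10
  New min = min(49, -10) = -10

Answer: -10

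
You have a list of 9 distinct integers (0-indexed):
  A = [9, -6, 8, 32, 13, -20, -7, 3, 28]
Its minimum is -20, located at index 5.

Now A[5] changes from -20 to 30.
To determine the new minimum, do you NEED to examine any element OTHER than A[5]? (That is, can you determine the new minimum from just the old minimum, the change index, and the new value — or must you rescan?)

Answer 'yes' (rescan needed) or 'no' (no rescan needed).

Answer: yes

Derivation:
Old min = -20 at index 5
Change at index 5: -20 -> 30
Index 5 WAS the min and new value 30 > old min -20. Must rescan other elements to find the new min.
Needs rescan: yes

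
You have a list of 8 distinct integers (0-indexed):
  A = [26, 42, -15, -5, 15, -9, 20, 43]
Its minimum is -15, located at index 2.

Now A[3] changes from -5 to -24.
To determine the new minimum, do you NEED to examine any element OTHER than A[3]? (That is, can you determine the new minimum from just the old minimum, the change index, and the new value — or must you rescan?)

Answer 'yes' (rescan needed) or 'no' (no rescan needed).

Old min = -15 at index 2
Change at index 3: -5 -> -24
Index 3 was NOT the min. New min = min(-15, -24). No rescan of other elements needed.
Needs rescan: no

Answer: no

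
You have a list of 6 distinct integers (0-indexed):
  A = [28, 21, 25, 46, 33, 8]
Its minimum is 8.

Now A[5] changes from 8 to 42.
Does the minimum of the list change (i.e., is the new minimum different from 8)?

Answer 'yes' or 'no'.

Answer: yes

Derivation:
Old min = 8
Change: A[5] 8 -> 42
Changed element was the min; new min must be rechecked.
New min = 21; changed? yes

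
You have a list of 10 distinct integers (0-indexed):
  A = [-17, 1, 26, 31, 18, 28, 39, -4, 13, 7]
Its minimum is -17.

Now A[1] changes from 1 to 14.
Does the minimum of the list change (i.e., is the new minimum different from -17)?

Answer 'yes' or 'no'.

Answer: no

Derivation:
Old min = -17
Change: A[1] 1 -> 14
Changed element was NOT the min; min changes only if 14 < -17.
New min = -17; changed? no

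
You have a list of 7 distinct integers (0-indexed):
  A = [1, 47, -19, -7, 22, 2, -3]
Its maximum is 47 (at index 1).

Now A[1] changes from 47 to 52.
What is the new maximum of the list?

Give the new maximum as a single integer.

Old max = 47 (at index 1)
Change: A[1] 47 -> 52
Changed element WAS the max -> may need rescan.
  Max of remaining elements: 22
  New max = max(52, 22) = 52

Answer: 52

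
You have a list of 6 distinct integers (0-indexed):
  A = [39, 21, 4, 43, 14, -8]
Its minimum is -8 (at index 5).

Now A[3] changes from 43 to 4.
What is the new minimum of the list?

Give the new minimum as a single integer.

Old min = -8 (at index 5)
Change: A[3] 43 -> 4
Changed element was NOT the old min.
  New min = min(old_min, new_val) = min(-8, 4) = -8

Answer: -8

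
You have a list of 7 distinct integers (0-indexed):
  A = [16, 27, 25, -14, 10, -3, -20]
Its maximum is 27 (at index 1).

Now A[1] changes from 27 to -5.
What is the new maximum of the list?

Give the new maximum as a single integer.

Answer: 25

Derivation:
Old max = 27 (at index 1)
Change: A[1] 27 -> -5
Changed element WAS the max -> may need rescan.
  Max of remaining elements: 25
  New max = max(-5, 25) = 25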